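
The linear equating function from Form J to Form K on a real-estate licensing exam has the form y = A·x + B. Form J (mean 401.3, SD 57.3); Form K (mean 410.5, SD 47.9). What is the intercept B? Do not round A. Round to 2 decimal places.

A = SD_Y / SD_X = 47.9 / 57.3 = 0.835951
B = M_Y − A·M_X = 410.5 − 0.835951 × 401.3 = 75.03

75.03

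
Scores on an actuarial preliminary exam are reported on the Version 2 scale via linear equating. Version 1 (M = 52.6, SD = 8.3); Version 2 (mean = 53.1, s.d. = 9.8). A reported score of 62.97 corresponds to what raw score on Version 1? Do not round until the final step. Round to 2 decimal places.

60.96

Invert y = (SD_Y/SD_X)(x − M_X) + M_Y:
x = (SD_X/SD_Y)(y − M_Y) + M_X = (8.3/9.8)(62.97 − 53.1) + 52.6
x = 0.846939 × 9.870 + 52.6 = 60.96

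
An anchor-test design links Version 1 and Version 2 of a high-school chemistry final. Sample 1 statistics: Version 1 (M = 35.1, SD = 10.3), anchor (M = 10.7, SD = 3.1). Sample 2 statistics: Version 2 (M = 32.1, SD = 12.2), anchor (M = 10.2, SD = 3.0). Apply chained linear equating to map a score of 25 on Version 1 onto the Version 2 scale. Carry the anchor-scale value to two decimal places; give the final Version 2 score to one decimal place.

21.8

Version 1 → anchor (Sample 1): v = (3.1/10.3)(25 − 35.1) + 10.7 = 7.66
anchor → Version 2 (Sample 2): y = (12.2/3.0)(7.66 − 10.2) + 32.1 = 21.8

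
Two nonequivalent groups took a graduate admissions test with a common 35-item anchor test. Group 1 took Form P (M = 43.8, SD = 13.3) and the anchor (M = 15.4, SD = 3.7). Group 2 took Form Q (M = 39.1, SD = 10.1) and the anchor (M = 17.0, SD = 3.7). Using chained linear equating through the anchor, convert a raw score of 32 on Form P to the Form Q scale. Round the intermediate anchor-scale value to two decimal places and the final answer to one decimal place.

Form P → anchor (Group 1): v = (3.7/13.3)(32 − 43.8) + 15.4 = 12.12
anchor → Form Q (Group 2): y = (10.1/3.7)(12.12 − 17.0) + 39.1 = 25.8

25.8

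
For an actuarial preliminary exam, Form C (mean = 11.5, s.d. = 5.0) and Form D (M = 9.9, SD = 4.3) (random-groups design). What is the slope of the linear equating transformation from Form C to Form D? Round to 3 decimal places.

A = SD_Y / SD_X = 4.3 / 5.0 = 0.860

0.860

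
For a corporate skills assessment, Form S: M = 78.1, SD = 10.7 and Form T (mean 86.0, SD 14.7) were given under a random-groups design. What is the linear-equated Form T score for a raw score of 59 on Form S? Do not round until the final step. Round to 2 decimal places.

Linear equating: y = (SD_Y/SD_X)(x − M_X) + M_Y
y = (14.7/10.7)(59 − 78.1) + 86.0
y = 1.373832 × -19.1 + 86.0 = -26.2402 + 86.0 = 59.76

59.76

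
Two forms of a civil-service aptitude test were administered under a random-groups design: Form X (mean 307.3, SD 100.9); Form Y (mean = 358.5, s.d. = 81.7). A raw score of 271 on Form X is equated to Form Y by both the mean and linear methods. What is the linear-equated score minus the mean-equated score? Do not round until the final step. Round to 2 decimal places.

6.91

Mean-equated: 271 + (358.5 − 307.3) = 322.20
Linear-equated: (81.7/100.9)(271 − 307.3) + 358.5 = 329.107
Difference = 329.107 − 322.20 = 6.91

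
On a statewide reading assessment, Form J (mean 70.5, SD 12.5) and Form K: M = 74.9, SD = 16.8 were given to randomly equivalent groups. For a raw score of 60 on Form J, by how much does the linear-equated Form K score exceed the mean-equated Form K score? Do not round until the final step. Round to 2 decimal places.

Mean-equated: 60 + (74.9 − 70.5) = 64.40
Linear-equated: (16.8/12.5)(60 − 70.5) + 74.9 = 60.788
Difference = 60.788 − 64.40 = -3.61

-3.61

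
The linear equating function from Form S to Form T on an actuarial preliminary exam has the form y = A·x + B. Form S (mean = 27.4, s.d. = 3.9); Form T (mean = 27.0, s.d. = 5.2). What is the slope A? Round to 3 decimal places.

1.333

A = SD_Y / SD_X = 5.2 / 3.9 = 1.333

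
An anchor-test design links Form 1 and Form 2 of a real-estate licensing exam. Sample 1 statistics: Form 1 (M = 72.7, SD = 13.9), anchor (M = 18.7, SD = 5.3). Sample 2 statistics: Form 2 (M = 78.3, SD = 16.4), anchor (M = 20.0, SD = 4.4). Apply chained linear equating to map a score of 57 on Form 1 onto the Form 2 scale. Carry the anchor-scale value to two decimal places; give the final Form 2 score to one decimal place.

Form 1 → anchor (Sample 1): v = (5.3/13.9)(57 − 72.7) + 18.7 = 12.71
anchor → Form 2 (Sample 2): y = (16.4/4.4)(12.71 − 20.0) + 78.3 = 51.1

51.1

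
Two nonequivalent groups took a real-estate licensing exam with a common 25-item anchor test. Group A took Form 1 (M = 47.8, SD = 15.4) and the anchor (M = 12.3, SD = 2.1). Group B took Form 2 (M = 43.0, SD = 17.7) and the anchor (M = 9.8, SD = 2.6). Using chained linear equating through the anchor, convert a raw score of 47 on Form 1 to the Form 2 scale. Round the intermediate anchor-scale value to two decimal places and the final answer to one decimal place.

59.3

Form 1 → anchor (Group A): v = (2.1/15.4)(47 − 47.8) + 12.3 = 12.19
anchor → Form 2 (Group B): y = (17.7/2.6)(12.19 − 9.8) + 43.0 = 59.3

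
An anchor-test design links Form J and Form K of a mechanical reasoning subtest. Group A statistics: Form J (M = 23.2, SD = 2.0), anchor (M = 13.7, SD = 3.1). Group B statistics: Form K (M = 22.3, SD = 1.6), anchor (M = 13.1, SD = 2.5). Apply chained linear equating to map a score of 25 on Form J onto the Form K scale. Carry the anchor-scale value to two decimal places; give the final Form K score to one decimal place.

Form J → anchor (Group A): v = (3.1/2.0)(25 − 23.2) + 13.7 = 16.49
anchor → Form K (Group B): y = (1.6/2.5)(16.49 − 13.1) + 22.3 = 24.5

24.5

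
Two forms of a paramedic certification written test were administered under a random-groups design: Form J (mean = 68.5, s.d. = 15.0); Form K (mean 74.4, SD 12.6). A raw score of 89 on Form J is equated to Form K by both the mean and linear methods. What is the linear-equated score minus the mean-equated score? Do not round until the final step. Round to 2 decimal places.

Mean-equated: 89 + (74.4 − 68.5) = 94.90
Linear-equated: (12.6/15.0)(89 − 68.5) + 74.4 = 91.620
Difference = 91.620 − 94.90 = -3.28

-3.28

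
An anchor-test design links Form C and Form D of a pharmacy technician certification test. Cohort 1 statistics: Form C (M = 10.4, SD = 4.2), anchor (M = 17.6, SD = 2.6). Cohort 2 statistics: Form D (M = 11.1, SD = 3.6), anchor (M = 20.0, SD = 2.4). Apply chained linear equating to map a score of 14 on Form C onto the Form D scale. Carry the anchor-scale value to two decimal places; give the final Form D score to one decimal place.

10.8

Form C → anchor (Cohort 1): v = (2.6/4.2)(14 − 10.4) + 17.6 = 19.83
anchor → Form D (Cohort 2): y = (3.6/2.4)(19.83 − 20.0) + 11.1 = 10.8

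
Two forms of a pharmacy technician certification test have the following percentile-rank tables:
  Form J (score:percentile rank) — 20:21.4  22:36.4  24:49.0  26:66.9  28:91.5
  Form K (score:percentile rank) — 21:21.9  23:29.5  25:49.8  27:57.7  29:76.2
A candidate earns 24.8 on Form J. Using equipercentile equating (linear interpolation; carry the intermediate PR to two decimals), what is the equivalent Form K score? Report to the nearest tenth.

26.6

PR of 24.8 on Form J: 49.0 + (24.8 − 24)/(26 − 24) × (66.9 − 49.0) = 56.16
On Form K, PR 56.16 falls between score 25 (PR 49.8) and 27 (PR 57.7).
Interpolate: 25 + (56.16 − 49.8)/(57.7 − 49.8) × (27 − 25) = 26.6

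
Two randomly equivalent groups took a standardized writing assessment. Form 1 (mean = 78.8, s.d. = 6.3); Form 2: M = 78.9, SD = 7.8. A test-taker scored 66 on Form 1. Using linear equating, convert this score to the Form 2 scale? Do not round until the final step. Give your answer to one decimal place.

63.1

Linear equating: y = (SD_Y/SD_X)(x − M_X) + M_Y
y = (7.8/6.3)(66 − 78.8) + 78.9
y = 1.238095 × -12.8 + 78.9 = -15.8476 + 78.9 = 63.1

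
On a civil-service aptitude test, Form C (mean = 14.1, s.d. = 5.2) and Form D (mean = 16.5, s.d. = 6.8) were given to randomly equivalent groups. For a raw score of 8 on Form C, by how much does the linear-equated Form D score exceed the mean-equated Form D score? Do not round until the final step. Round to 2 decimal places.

Mean-equated: 8 + (16.5 − 14.1) = 10.40
Linear-equated: (6.8/5.2)(8 − 14.1) + 16.5 = 8.523
Difference = 8.523 − 10.40 = -1.88

-1.88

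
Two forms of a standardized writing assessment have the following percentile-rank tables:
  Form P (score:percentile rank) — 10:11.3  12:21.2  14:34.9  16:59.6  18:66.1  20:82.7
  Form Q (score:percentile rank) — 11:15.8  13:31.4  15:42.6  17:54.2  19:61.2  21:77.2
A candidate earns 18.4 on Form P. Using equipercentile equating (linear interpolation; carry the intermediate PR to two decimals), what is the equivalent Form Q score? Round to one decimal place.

20.0

PR of 18.4 on Form P: 66.1 + (18.4 − 18)/(20 − 18) × (82.7 − 66.1) = 69.42
On Form Q, PR 69.42 falls between score 19 (PR 61.2) and 21 (PR 77.2).
Interpolate: 19 + (69.42 − 61.2)/(77.2 − 61.2) × (21 − 19) = 20.0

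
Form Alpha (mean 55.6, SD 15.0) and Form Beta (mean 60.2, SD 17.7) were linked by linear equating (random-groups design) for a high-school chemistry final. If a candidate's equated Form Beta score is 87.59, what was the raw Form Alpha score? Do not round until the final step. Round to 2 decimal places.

Invert y = (SD_Y/SD_X)(x − M_X) + M_Y:
x = (SD_X/SD_Y)(y − M_Y) + M_X = (15.0/17.7)(87.59 − 60.2) + 55.6
x = 0.847458 × 27.390 + 55.6 = 78.81

78.81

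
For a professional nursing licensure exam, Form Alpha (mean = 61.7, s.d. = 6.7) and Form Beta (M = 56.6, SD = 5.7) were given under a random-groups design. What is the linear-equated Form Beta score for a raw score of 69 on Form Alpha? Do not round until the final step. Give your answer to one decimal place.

Linear equating: y = (SD_Y/SD_X)(x − M_X) + M_Y
y = (5.7/6.7)(69 − 61.7) + 56.6
y = 0.850746 × 7.3 + 56.6 = 6.2104 + 56.6 = 62.8

62.8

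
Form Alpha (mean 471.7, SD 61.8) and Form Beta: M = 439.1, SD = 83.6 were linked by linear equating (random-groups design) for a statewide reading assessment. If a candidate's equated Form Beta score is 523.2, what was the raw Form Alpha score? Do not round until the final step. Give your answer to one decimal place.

533.9

Invert y = (SD_Y/SD_X)(x − M_X) + M_Y:
x = (SD_X/SD_Y)(y − M_Y) + M_X = (61.8/83.6)(523.2 − 439.1) + 471.7
x = 0.739234 × 84.100 + 471.7 = 533.9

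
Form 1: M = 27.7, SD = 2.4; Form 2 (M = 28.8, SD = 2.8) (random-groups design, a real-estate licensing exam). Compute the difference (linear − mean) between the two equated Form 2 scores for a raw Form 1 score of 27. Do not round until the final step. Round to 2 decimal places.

Mean-equated: 27 + (28.8 − 27.7) = 28.10
Linear-equated: (2.8/2.4)(27 − 27.7) + 28.8 = 27.983
Difference = 27.983 − 28.10 = -0.12

-0.12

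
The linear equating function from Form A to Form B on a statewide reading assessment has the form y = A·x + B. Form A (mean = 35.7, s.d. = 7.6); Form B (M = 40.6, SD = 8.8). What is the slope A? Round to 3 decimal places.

A = SD_Y / SD_X = 8.8 / 7.6 = 1.158

1.158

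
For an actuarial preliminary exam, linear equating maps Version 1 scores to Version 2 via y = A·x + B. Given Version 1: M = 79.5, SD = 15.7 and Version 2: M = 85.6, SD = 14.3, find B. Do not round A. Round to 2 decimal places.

A = SD_Y / SD_X = 14.3 / 15.7 = 0.910828
B = M_Y − A·M_X = 85.6 − 0.910828 × 79.5 = 13.19

13.19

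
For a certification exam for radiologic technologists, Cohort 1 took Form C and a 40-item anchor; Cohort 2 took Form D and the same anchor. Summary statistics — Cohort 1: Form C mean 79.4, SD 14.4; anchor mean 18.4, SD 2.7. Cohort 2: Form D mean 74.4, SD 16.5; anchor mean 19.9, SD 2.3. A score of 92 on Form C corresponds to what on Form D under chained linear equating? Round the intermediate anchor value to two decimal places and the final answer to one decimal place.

80.6

Form C → anchor (Cohort 1): v = (2.7/14.4)(92 − 79.4) + 18.4 = 20.76
anchor → Form D (Cohort 2): y = (16.5/2.3)(20.76 − 19.9) + 74.4 = 80.6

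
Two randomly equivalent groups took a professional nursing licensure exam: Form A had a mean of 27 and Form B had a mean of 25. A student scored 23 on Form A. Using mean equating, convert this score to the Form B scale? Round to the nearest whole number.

Mean equating: y = x + (M_Y − M_X) = 23 + (25 − 27) = 21

21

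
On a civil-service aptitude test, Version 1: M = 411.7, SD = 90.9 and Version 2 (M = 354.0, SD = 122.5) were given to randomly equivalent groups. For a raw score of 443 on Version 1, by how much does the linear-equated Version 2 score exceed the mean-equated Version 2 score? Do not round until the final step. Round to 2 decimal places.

Mean-equated: 443 + (354.0 − 411.7) = 385.30
Linear-equated: (122.5/90.9)(443 − 411.7) + 354.0 = 396.181
Difference = 396.181 − 385.30 = 10.88

10.88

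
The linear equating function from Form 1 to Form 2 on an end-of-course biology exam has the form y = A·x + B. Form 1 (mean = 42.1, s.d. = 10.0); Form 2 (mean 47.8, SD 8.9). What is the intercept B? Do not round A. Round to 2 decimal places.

A = SD_Y / SD_X = 8.9 / 10.0 = 0.890000
B = M_Y − A·M_X = 47.8 − 0.890000 × 42.1 = 10.33

10.33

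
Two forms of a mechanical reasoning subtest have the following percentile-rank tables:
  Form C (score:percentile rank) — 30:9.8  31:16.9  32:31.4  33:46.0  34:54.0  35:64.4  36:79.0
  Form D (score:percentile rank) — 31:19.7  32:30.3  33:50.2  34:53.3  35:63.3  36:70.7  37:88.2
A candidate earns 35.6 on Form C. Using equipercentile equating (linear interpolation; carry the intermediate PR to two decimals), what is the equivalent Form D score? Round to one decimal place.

PR of 35.6 on Form C: 64.4 + (35.6 − 35)/(36 − 35) × (79.0 − 64.4) = 73.16
On Form D, PR 73.16 falls between score 36 (PR 70.7) and 37 (PR 88.2).
Interpolate: 36 + (73.16 − 70.7)/(88.2 − 70.7) × (37 − 36) = 36.1

36.1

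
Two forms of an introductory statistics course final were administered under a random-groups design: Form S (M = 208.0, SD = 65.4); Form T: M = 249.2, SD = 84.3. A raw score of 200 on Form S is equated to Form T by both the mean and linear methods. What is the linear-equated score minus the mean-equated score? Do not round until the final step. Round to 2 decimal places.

Mean-equated: 200 + (249.2 − 208.0) = 241.20
Linear-equated: (84.3/65.4)(200 − 208.0) + 249.2 = 238.888
Difference = 238.888 − 241.20 = -2.31

-2.31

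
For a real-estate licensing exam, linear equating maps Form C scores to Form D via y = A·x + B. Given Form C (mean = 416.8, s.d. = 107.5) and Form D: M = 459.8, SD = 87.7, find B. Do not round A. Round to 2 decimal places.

A = SD_Y / SD_X = 87.7 / 107.5 = 0.815814
B = M_Y − A·M_X = 459.8 − 0.815814 × 416.8 = 119.77

119.77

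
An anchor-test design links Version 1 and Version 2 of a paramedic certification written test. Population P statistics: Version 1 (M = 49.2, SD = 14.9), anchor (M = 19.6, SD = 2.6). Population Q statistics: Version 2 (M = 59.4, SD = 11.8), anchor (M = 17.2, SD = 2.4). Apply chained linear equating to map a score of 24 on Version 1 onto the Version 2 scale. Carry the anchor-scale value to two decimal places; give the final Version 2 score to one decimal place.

49.6

Version 1 → anchor (Population P): v = (2.6/14.9)(24 − 49.2) + 19.6 = 15.20
anchor → Version 2 (Population Q): y = (11.8/2.4)(15.20 − 17.2) + 59.4 = 49.6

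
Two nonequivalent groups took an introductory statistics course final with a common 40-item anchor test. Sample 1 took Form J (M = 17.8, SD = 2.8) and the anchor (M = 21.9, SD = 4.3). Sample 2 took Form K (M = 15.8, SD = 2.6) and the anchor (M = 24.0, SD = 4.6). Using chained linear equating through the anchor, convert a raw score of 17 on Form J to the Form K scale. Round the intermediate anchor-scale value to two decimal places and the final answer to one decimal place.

13.9

Form J → anchor (Sample 1): v = (4.3/2.8)(17 − 17.8) + 21.9 = 20.67
anchor → Form K (Sample 2): y = (2.6/4.6)(20.67 − 24.0) + 15.8 = 13.9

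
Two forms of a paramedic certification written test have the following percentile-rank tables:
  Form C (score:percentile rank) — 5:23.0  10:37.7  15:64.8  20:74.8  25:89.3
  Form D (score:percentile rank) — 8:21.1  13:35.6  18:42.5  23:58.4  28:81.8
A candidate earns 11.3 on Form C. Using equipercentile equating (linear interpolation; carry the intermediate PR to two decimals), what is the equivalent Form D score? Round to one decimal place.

PR of 11.3 on Form C: 37.7 + (11.3 − 10)/(15 − 10) × (64.8 − 37.7) = 44.75
On Form D, PR 44.75 falls between score 18 (PR 42.5) and 23 (PR 58.4).
Interpolate: 18 + (44.75 − 42.5)/(58.4 − 42.5) × (23 − 18) = 18.7

18.7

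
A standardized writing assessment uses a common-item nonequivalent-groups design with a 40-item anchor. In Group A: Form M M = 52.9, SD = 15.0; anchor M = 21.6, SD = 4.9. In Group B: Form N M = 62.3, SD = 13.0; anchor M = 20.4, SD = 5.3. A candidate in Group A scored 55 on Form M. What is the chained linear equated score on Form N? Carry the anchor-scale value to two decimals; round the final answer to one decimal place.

Form M → anchor (Group A): v = (4.9/15.0)(55 − 52.9) + 21.6 = 22.29
anchor → Form N (Group B): y = (13.0/5.3)(22.29 − 20.4) + 62.3 = 66.9

66.9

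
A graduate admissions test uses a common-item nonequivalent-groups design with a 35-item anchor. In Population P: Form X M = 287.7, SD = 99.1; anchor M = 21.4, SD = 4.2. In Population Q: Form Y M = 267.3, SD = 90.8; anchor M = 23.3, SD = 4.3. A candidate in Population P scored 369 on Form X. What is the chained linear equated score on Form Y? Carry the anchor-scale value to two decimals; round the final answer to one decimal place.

Form X → anchor (Population P): v = (4.2/99.1)(369 − 287.7) + 21.4 = 24.85
anchor → Form Y (Population Q): y = (90.8/4.3)(24.85 − 23.3) + 267.3 = 300.0

300.0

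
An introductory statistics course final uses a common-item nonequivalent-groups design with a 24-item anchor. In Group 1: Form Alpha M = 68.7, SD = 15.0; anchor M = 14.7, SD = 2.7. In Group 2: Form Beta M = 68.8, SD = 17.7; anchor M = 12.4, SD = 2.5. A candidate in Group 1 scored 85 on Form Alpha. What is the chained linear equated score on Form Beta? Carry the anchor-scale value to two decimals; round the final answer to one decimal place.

105.8

Form Alpha → anchor (Group 1): v = (2.7/15.0)(85 − 68.7) + 14.7 = 17.63
anchor → Form Beta (Group 2): y = (17.7/2.5)(17.63 − 12.4) + 68.8 = 105.8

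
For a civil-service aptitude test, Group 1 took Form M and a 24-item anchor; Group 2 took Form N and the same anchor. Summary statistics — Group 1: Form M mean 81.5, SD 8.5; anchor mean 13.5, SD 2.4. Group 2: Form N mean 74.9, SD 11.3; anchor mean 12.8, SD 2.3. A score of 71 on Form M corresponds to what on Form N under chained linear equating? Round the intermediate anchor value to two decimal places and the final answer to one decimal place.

Form M → anchor (Group 1): v = (2.4/8.5)(71 − 81.5) + 13.5 = 10.54
anchor → Form N (Group 2): y = (11.3/2.3)(10.54 − 12.8) + 74.9 = 63.8

63.8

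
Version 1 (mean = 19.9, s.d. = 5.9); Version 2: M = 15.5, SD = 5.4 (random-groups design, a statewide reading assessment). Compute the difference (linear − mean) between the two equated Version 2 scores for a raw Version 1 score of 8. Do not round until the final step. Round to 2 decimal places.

1.01

Mean-equated: 8 + (15.5 − 19.9) = 3.60
Linear-equated: (5.4/5.9)(8 − 19.9) + 15.5 = 4.608
Difference = 4.608 − 3.60 = 1.01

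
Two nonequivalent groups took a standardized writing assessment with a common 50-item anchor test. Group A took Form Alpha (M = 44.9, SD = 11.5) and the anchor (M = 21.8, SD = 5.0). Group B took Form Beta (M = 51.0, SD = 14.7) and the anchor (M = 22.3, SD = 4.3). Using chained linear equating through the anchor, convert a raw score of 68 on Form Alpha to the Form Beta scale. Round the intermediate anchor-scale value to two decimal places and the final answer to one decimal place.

Form Alpha → anchor (Group A): v = (5.0/11.5)(68 − 44.9) + 21.8 = 31.84
anchor → Form Beta (Group B): y = (14.7/4.3)(31.84 − 22.3) + 51.0 = 83.6

83.6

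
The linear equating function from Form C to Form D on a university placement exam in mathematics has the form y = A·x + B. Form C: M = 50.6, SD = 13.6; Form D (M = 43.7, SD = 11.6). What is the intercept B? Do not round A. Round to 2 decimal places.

0.54

A = SD_Y / SD_X = 11.6 / 13.6 = 0.852941
B = M_Y − A·M_X = 43.7 − 0.852941 × 50.6 = 0.54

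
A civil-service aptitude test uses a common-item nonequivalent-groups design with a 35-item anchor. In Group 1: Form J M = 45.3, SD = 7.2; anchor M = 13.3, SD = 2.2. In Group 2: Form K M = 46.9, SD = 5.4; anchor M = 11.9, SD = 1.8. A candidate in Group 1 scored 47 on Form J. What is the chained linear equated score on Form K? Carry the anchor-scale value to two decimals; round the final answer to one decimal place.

Form J → anchor (Group 1): v = (2.2/7.2)(47 − 45.3) + 13.3 = 13.82
anchor → Form K (Group 2): y = (5.4/1.8)(13.82 − 11.9) + 46.9 = 52.7

52.7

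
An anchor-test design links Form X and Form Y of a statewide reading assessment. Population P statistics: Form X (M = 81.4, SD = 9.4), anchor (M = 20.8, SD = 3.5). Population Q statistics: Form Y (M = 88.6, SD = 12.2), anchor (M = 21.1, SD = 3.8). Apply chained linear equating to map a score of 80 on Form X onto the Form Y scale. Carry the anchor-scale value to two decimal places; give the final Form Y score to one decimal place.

Form X → anchor (Population P): v = (3.5/9.4)(80 − 81.4) + 20.8 = 20.28
anchor → Form Y (Population Q): y = (12.2/3.8)(20.28 − 21.1) + 88.6 = 86.0

86.0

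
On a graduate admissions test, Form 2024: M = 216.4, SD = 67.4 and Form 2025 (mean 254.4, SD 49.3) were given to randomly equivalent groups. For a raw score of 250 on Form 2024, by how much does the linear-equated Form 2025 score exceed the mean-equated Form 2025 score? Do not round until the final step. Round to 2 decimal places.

-9.02

Mean-equated: 250 + (254.4 − 216.4) = 288.00
Linear-equated: (49.3/67.4)(250 − 216.4) + 254.4 = 278.977
Difference = 278.977 − 288.00 = -9.02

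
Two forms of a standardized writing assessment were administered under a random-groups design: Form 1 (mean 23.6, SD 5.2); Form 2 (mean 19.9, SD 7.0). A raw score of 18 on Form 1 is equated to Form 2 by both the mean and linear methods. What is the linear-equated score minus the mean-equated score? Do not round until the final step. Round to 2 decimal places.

Mean-equated: 18 + (19.9 − 23.6) = 14.30
Linear-equated: (7.0/5.2)(18 − 23.6) + 19.9 = 12.362
Difference = 12.362 − 14.30 = -1.94

-1.94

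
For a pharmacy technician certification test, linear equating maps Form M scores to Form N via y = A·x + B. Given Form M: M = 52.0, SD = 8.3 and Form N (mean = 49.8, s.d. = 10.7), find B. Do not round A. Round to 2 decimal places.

-17.24

A = SD_Y / SD_X = 10.7 / 8.3 = 1.289157
B = M_Y − A·M_X = 49.8 − 1.289157 × 52.0 = -17.24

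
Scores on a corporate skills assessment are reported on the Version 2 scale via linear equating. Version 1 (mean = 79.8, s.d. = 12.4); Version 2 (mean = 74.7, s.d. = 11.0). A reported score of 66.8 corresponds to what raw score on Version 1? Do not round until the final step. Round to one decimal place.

70.9

Invert y = (SD_Y/SD_X)(x − M_X) + M_Y:
x = (SD_X/SD_Y)(y − M_Y) + M_X = (12.4/11.0)(66.8 − 74.7) + 79.8
x = 1.127273 × -7.900 + 79.8 = 70.9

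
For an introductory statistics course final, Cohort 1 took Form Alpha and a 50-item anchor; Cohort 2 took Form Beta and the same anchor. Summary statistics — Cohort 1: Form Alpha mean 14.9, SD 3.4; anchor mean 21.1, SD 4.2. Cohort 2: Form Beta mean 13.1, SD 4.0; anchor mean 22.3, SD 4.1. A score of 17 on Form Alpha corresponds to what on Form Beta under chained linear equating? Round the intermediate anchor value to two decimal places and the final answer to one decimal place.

14.5

Form Alpha → anchor (Cohort 1): v = (4.2/3.4)(17 − 14.9) + 21.1 = 23.69
anchor → Form Beta (Cohort 2): y = (4.0/4.1)(23.69 − 22.3) + 13.1 = 14.5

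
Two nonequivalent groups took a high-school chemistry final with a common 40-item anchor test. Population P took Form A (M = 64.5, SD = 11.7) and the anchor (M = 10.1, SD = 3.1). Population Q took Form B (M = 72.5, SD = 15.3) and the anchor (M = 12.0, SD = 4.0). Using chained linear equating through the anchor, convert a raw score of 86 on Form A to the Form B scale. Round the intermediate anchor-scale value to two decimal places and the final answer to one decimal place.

Form A → anchor (Population P): v = (3.1/11.7)(86 − 64.5) + 10.1 = 15.80
anchor → Form B (Population Q): y = (15.3/4.0)(15.80 − 12.0) + 72.5 = 87.0

87.0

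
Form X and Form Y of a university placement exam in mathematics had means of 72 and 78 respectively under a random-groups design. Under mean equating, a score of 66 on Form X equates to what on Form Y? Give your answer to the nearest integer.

Mean equating: y = x + (M_Y − M_X) = 66 + (78 − 72) = 72

72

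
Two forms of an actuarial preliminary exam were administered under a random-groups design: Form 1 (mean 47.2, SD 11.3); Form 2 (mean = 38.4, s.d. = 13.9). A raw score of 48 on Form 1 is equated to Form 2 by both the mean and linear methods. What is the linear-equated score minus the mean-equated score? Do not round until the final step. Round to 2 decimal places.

Mean-equated: 48 + (38.4 − 47.2) = 39.20
Linear-equated: (13.9/11.3)(48 − 47.2) + 38.4 = 39.384
Difference = 39.384 − 39.20 = 0.18

0.18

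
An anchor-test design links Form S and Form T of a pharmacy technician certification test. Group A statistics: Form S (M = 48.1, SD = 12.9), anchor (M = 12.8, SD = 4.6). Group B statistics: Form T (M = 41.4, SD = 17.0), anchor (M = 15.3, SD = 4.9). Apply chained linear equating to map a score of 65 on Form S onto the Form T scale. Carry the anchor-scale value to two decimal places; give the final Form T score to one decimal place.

Form S → anchor (Group A): v = (4.6/12.9)(65 − 48.1) + 12.8 = 18.83
anchor → Form T (Group B): y = (17.0/4.9)(18.83 − 15.3) + 41.4 = 53.6

53.6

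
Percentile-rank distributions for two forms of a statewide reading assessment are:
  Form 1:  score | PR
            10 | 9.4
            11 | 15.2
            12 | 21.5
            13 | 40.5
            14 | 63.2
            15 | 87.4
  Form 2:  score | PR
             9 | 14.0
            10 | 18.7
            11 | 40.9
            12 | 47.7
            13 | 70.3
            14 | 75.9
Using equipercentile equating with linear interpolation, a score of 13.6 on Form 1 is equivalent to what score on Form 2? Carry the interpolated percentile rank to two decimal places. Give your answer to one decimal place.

12.3

PR of 13.6 on Form 1: 40.5 + (13.6 − 13)/(14 − 13) × (63.2 − 40.5) = 54.12
On Form 2, PR 54.12 falls between score 12 (PR 47.7) and 13 (PR 70.3).
Interpolate: 12 + (54.12 − 47.7)/(70.3 − 47.7) × (13 − 12) = 12.3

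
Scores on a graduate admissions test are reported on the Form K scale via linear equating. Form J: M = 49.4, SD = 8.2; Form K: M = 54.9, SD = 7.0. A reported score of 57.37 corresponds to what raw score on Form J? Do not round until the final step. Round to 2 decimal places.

Invert y = (SD_Y/SD_X)(x − M_X) + M_Y:
x = (SD_X/SD_Y)(y − M_Y) + M_X = (8.2/7.0)(57.37 − 54.9) + 49.4
x = 1.171429 × 2.470 + 49.4 = 52.29

52.29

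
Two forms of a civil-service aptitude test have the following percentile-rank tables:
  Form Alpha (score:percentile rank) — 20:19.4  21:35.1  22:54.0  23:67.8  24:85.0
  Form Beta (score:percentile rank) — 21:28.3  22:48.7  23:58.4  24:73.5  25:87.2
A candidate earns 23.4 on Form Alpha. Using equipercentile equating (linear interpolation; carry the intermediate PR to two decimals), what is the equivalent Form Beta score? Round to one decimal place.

24.1

PR of 23.4 on Form Alpha: 67.8 + (23.4 − 23)/(24 − 23) × (85.0 − 67.8) = 74.68
On Form Beta, PR 74.68 falls between score 24 (PR 73.5) and 25 (PR 87.2).
Interpolate: 24 + (74.68 − 73.5)/(87.2 − 73.5) × (25 − 24) = 24.1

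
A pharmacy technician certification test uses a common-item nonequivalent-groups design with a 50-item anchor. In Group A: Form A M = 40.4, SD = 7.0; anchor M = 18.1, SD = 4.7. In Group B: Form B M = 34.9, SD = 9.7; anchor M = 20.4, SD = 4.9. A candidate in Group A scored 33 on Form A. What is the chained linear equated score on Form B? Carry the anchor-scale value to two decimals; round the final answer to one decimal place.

20.5

Form A → anchor (Group A): v = (4.7/7.0)(33 − 40.4) + 18.1 = 13.13
anchor → Form B (Group B): y = (9.7/4.9)(13.13 − 20.4) + 34.9 = 20.5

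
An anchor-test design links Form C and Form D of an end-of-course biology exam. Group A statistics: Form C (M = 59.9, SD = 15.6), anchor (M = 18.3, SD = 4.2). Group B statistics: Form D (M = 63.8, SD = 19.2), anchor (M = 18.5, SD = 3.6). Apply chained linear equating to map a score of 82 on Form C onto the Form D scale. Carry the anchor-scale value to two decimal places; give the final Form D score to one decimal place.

94.5

Form C → anchor (Group A): v = (4.2/15.6)(82 − 59.9) + 18.3 = 24.25
anchor → Form D (Group B): y = (19.2/3.6)(24.25 − 18.5) + 63.8 = 94.5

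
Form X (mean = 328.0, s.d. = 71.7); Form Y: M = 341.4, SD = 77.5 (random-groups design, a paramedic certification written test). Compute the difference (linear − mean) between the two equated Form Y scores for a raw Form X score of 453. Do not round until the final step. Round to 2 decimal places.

Mean-equated: 453 + (341.4 − 328.0) = 466.40
Linear-equated: (77.5/71.7)(453 − 328.0) + 341.4 = 476.512
Difference = 476.512 − 466.40 = 10.11

10.11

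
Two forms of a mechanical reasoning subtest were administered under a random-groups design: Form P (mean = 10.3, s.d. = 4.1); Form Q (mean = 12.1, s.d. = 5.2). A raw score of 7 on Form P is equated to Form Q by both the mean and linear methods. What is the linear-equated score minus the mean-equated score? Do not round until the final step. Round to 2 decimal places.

-0.89

Mean-equated: 7 + (12.1 − 10.3) = 8.80
Linear-equated: (5.2/4.1)(7 − 10.3) + 12.1 = 7.915
Difference = 7.915 − 8.80 = -0.89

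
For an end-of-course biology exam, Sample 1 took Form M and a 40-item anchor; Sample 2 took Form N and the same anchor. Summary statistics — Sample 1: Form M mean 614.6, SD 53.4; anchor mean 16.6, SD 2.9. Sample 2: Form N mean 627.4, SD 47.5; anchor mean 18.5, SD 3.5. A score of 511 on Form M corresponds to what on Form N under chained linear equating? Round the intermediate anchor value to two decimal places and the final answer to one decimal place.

Form M → anchor (Sample 1): v = (2.9/53.4)(511 − 614.6) + 16.6 = 10.97
anchor → Form N (Sample 2): y = (47.5/3.5)(10.97 − 18.5) + 627.4 = 525.2

525.2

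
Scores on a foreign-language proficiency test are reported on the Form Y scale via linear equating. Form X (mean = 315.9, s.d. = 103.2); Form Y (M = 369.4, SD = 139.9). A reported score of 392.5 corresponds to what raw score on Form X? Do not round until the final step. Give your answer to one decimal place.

Invert y = (SD_Y/SD_X)(x − M_X) + M_Y:
x = (SD_X/SD_Y)(y − M_Y) + M_X = (103.2/139.9)(392.5 − 369.4) + 315.9
x = 0.737670 × 23.100 + 315.9 = 332.9

332.9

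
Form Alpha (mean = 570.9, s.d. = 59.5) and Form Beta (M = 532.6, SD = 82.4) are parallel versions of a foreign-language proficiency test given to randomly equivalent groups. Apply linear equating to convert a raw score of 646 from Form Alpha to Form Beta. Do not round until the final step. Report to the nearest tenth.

Linear equating: y = (SD_Y/SD_X)(x − M_X) + M_Y
y = (82.4/59.5)(646 − 570.9) + 532.6
y = 1.384874 × 75.1 + 532.6 = 104.0040 + 532.6 = 636.6

636.6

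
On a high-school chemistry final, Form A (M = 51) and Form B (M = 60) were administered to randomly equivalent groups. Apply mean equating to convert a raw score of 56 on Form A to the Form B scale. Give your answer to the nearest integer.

65

Mean equating: y = x + (M_Y − M_X) = 56 + (60 − 51) = 65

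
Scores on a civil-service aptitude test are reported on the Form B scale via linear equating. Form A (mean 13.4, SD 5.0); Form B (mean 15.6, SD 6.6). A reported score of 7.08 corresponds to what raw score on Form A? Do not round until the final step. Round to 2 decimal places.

6.95

Invert y = (SD_Y/SD_X)(x − M_X) + M_Y:
x = (SD_X/SD_Y)(y − M_Y) + M_X = (5.0/6.6)(7.08 − 15.6) + 13.4
x = 0.757576 × -8.520 + 13.4 = 6.95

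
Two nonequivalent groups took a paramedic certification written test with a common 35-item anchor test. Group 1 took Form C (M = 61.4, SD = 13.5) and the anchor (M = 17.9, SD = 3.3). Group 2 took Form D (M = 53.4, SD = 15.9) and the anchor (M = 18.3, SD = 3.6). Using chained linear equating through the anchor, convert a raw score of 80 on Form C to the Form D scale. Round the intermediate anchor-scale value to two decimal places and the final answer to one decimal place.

Form C → anchor (Group 1): v = (3.3/13.5)(80 − 61.4) + 17.9 = 22.45
anchor → Form D (Group 2): y = (15.9/3.6)(22.45 − 18.3) + 53.4 = 71.7

71.7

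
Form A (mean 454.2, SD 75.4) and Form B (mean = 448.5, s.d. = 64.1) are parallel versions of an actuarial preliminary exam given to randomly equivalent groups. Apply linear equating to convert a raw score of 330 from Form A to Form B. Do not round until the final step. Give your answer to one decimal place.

Linear equating: y = (SD_Y/SD_X)(x − M_X) + M_Y
y = (64.1/75.4)(330 − 454.2) + 448.5
y = 0.850133 × -124.2 + 448.5 = -105.5865 + 448.5 = 342.9

342.9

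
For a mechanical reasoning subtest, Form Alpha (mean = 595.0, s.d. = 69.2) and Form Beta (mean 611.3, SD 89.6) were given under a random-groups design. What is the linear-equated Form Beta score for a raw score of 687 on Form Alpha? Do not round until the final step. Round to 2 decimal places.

Linear equating: y = (SD_Y/SD_X)(x − M_X) + M_Y
y = (89.6/69.2)(687 − 595.0) + 611.3
y = 1.294798 × 92.0 + 611.3 = 119.1214 + 611.3 = 730.42

730.42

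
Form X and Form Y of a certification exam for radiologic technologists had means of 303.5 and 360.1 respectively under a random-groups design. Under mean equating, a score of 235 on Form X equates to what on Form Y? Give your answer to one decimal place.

291.6

Mean equating: y = x + (M_Y − M_X) = 235 + (360.1 − 303.5) = 291.6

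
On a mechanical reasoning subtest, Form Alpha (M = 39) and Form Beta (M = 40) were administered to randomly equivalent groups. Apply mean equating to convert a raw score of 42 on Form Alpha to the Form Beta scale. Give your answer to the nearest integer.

Mean equating: y = x + (M_Y − M_X) = 42 + (40 − 39) = 43

43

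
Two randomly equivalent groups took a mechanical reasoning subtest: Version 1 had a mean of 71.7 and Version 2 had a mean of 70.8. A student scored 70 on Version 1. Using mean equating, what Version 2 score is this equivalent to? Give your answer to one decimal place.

69.1

Mean equating: y = x + (M_Y − M_X) = 70 + (70.8 − 71.7) = 69.1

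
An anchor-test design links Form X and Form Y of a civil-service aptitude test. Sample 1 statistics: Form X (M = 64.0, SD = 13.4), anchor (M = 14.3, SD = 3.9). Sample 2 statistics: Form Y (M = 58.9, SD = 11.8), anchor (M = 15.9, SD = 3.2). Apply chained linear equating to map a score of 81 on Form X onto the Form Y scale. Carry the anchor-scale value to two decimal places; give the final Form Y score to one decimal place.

Form X → anchor (Sample 1): v = (3.9/13.4)(81 − 64.0) + 14.3 = 19.25
anchor → Form Y (Sample 2): y = (11.8/3.2)(19.25 − 15.9) + 58.9 = 71.3

71.3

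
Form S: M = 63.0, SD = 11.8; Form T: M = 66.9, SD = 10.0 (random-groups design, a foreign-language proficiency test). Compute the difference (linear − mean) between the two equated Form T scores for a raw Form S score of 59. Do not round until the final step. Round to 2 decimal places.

Mean-equated: 59 + (66.9 − 63.0) = 62.90
Linear-equated: (10.0/11.8)(59 − 63.0) + 66.9 = 63.510
Difference = 63.510 − 62.90 = 0.61

0.61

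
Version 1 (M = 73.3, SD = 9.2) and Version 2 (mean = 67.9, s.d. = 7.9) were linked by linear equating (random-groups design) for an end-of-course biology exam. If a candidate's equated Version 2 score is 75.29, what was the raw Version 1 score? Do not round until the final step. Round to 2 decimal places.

81.91

Invert y = (SD_Y/SD_X)(x − M_X) + M_Y:
x = (SD_X/SD_Y)(y − M_Y) + M_X = (9.2/7.9)(75.29 − 67.9) + 73.3
x = 1.164557 × 7.390 + 73.3 = 81.91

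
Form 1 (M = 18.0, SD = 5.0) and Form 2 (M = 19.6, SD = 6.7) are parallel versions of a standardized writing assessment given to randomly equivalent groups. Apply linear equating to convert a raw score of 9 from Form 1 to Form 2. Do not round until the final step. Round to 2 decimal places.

7.54

Linear equating: y = (SD_Y/SD_X)(x − M_X) + M_Y
y = (6.7/5.0)(9 − 18.0) + 19.6
y = 1.340000 × -9.0 + 19.6 = -12.0600 + 19.6 = 7.54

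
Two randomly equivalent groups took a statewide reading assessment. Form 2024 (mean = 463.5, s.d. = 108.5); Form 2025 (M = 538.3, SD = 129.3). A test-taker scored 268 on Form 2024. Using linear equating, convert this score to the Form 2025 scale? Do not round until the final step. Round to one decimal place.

305.3

Linear equating: y = (SD_Y/SD_X)(x − M_X) + M_Y
y = (129.3/108.5)(268 − 463.5) + 538.3
y = 1.191705 × -195.5 + 538.3 = -232.9783 + 538.3 = 305.3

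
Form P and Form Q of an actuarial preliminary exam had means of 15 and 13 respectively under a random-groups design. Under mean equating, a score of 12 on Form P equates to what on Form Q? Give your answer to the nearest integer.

10

Mean equating: y = x + (M_Y − M_X) = 12 + (13 − 15) = 10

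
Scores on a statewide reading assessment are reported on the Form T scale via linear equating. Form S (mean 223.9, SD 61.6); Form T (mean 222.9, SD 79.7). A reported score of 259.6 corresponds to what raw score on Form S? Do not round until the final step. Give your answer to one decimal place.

Invert y = (SD_Y/SD_X)(x − M_X) + M_Y:
x = (SD_X/SD_Y)(y − M_Y) + M_X = (61.6/79.7)(259.6 − 222.9) + 223.9
x = 0.772898 × 36.700 + 223.9 = 252.3

252.3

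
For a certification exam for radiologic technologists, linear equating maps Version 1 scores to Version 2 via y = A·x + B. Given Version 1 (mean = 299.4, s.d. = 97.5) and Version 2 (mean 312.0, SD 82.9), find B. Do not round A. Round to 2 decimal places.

57.43

A = SD_Y / SD_X = 82.9 / 97.5 = 0.850256
B = M_Y − A·M_X = 312.0 − 0.850256 × 299.4 = 57.43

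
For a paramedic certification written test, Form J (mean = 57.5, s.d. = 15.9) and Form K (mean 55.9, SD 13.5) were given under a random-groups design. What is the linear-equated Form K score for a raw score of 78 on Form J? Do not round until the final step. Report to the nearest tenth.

Linear equating: y = (SD_Y/SD_X)(x − M_X) + M_Y
y = (13.5/15.9)(78 − 57.5) + 55.9
y = 0.849057 × 20.5 + 55.9 = 17.4057 + 55.9 = 73.3

73.3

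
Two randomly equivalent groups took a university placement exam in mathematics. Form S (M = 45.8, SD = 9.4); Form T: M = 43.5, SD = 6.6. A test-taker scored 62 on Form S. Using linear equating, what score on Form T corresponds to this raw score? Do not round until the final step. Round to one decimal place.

Linear equating: y = (SD_Y/SD_X)(x − M_X) + M_Y
y = (6.6/9.4)(62 − 45.8) + 43.5
y = 0.702128 × 16.2 + 43.5 = 11.3745 + 43.5 = 54.9

54.9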